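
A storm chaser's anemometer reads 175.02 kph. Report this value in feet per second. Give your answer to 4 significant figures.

1 km/h = 0.911344 ft/s, so 175.02 × 0.911344 = 159.5 ft/s.

159.5 ft/s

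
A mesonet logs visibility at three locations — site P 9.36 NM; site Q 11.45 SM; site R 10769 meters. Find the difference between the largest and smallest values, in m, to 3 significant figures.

7660 m

site P: 9.36 nmi = 17334.72 m.
site Q: 11.45 SM = 18426.99 m.
Spread: 18426.99 − 10769.00 = 7660 m.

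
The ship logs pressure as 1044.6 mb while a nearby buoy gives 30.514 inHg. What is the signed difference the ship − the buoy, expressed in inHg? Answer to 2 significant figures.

0.33 inHg

the ship: 1044.6 mb = 30.8470 inHg.
Difference: 30.8470 − 30.5140 = 0.33 inHg.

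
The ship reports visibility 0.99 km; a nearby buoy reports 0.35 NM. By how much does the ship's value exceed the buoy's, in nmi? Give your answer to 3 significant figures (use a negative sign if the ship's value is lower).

0.185 nmi

the ship: 0.99 km = 0.53456 nmi.
Difference: 0.53456 − 0.35000 = 0.185 nmi.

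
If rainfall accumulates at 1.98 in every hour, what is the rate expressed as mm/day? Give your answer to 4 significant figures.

1207 mm/day

1.98 in/hour × 25.4 mm/in × 24 hour/day = 1207 mm/day.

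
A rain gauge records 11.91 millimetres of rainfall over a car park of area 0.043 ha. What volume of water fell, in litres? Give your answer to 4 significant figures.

Area: 0.043 ha = 430 m².
1 mm over 1 m² is 1 L, so volume = 11.91 × 430 = 5121.3 L ≈ 5121 L.

5121 litres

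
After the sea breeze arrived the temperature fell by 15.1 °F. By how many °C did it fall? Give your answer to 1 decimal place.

A change of 1 °C equals a change of 1.8 °F: Δ°C = 15.1 × 0.5556 = 8.4 °C.

8.4 °C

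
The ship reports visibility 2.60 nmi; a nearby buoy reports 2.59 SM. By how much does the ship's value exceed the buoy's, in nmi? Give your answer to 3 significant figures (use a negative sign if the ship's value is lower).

0.349 nmi

the buoy: 2.59 SM = 2.25065 nmi.
Difference: 2.60000 − 2.25065 = 0.349 nmi.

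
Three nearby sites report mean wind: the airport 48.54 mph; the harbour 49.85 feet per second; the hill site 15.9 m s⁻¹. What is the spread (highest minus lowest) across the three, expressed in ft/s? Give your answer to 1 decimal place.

21.3 ft/s

the airport: 48.54 mph = 71.192 ft/s.
the hill site: 15.9 m/s = 52.165 ft/s.
Spread: 71.192 − 49.850 = 21.3 ft/s.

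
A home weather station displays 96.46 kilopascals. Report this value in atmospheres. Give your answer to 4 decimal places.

0.9520 atm

1 kPa = 0.00986923 atm, so 96.46 × 0.00986923 = 0.9520 atm.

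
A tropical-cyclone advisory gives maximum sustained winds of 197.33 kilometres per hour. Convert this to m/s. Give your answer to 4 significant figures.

1 km/h = 0.277778 m/s, so 197.33 × 0.277778 = 54.81 m/s.

54.81 m/s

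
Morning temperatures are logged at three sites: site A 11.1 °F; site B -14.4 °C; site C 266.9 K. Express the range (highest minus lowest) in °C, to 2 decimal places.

8.15 °C

site A: 11.1 °F = -11.611 °C.
site C: 266.9 K = -6.250 °C.
Spread: (-6.250) − (-14.400) = 8.150 °C.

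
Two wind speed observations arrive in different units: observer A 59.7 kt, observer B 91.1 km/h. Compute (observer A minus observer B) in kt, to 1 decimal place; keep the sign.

observer B: 91.1 km/h = 49.190 kt.
Difference: 59.700 − 49.190 = 10.5 kt.

10.5 kt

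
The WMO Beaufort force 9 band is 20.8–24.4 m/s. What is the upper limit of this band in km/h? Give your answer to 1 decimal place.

20.8–24.4 m/s × 3.6 = 74.9–87.8 km/h.

87.8 km/h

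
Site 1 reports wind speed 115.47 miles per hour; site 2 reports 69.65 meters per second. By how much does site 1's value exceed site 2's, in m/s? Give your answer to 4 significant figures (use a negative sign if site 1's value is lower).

site 1: 115.47 mph = 51.6197 m/s.
Difference: 51.6197 − 69.6500 = -18.03 m/s.

-18.03 m/s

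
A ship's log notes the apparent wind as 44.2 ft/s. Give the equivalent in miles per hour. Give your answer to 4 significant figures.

1 ft/s = 0.681818 mph, so 44.2 × 0.681818 = 30.14 mph.

30.14 mph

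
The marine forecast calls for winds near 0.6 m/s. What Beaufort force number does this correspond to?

Beaufort force 1

0.6 m/s lies in the Beaufort 1 band (light air, 0.3–1.5 m/s).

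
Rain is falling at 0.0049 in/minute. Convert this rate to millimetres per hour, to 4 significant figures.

7.468 mm/hour

0.0049 in/minute × 25.4 mm/in × 60 minute/hour = 7.468 mm/hour.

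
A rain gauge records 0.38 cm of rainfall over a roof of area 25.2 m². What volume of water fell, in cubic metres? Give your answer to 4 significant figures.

Depth: 0.38 cm × 10 = 3.8 mm.
1 mm over 1 m² is 1 L, so volume = 3.8 × 25.2 = 95.76 L = 0.09576 m³.

0.09576 cubic metres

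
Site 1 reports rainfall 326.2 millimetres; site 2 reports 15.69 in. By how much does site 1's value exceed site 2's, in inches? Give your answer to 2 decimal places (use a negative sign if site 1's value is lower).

site 1: 326.2 mm = 12.8425 in.
Difference: 12.8425 − 15.6900 = -2.85 in.

-2.85 in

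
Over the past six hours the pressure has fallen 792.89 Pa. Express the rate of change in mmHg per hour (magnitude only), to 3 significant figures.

0.991 mmHg per hour

792.89 Pa / 6 h × 0.00750062 mmHg/Pa = 0.991 mmHg/h.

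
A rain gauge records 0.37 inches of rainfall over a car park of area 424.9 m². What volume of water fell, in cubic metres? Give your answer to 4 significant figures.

Depth: 0.37 in × 25.4 = 9.398 mm.
1 mm over 1 m² is 1 L, so volume = 9.398 × 424.9 = 3993.2102 L = 3.993 m³.

3.993 cubic metres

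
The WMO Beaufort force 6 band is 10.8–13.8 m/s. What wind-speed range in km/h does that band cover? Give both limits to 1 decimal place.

38.9 to 49.7 km/h

10.8–13.8 m/s × 3.6 = 38.9–49.7 km/h.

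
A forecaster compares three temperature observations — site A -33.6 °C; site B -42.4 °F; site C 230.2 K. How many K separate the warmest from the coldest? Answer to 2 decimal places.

9.35 K

site B: -42.4 °F = -41.333 °C.
site C: 230.2 K = -42.950 °C.
Spread: (-33.600) − (-42.950) = 9.350 °C.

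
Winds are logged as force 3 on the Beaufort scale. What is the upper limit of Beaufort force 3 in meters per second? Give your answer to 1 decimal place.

5.4 m/s

Beaufort 3 (gentle breeze) spans 3.4–5.4 m/s.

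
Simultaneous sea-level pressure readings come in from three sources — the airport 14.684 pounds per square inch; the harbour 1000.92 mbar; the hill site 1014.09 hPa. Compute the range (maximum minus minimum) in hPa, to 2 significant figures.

13 hPa

the airport: 14.684 psi = 1012.43 hPa.
the harbour: 1000.92 mb = 1000.92 hPa.
Spread: 1014.09 − 1000.92 = 13 hPa.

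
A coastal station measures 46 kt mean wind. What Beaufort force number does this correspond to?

Beaufort force 9

46 kt lies in the Beaufort 9 band (strong gale, 41–47 kt).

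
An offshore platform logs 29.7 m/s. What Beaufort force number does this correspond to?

Beaufort force 11

29.7 m/s lies in the Beaufort 11 band (violent storm, 28.5–32.6 m/s).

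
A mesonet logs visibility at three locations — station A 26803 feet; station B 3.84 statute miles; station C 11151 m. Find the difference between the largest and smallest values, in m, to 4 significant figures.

4971 m

station A: 26803 ft = 8169.55 m.
station B: 3.84 SM = 6179.88 m.
Spread: 11151.00 − 6179.88 = 4971 m.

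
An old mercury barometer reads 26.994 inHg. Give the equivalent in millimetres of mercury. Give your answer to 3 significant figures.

1 inHg = 25.4 mmHg, so 26.994 × 25.4 = 686 mmHg.

686 mmHg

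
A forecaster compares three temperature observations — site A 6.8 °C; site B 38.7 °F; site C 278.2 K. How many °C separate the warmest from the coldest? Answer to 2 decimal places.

site B: 38.7 °F = 3.722 °C.
site C: 278.2 K = 5.050 °C.
Spread: 6.800 − 3.722 = 3.078 °C.

3.08 °C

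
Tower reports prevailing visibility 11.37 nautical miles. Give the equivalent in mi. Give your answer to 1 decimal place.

13.1 SM

1 nmi = 1.15078 SM, so 11.37 × 1.15078 = 13.1 SM.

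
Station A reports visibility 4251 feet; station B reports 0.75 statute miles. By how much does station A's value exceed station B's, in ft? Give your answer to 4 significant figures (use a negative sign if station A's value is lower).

station B: 0.75 SM = 3960.000 ft.
Difference: 4251.000 − 3960.000 = 291.0 ft.

291.0 ft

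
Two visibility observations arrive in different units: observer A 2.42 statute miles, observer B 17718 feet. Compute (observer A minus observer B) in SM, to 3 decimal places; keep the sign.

-0.936 SM

observer B: 17718 ft = 3.35568 SM.
Difference: 2.42000 − 3.35568 = -0.936 SM.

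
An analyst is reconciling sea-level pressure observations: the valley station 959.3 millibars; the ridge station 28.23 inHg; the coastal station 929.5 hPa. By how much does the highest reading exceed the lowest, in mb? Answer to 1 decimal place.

the ridge station: 28.23 inHg = 955.978 mb.
the coastal station: 929.5 hPa = 929.500 mb.
Spread: 959.300 − 929.500 = 29.8 mb.

29.8 mb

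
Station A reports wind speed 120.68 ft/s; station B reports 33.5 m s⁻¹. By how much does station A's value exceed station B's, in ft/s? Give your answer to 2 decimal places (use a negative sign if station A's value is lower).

10.77 ft/s

station B: 33.5 m/s = 109.9081 ft/s.
Difference: 120.6800 − 109.9081 = 10.77 ft/s.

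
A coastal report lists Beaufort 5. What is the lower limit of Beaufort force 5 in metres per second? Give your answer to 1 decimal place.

Beaufort 5 (fresh breeze) spans 8.0–10.7 m/s.

8.0 m/s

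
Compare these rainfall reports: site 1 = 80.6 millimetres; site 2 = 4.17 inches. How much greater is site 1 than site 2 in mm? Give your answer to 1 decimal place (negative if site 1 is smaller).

-25.3 mm

site 2: 4.17 in = 105.918 mm.
Difference: 80.600 − 105.918 = -25.3 mm.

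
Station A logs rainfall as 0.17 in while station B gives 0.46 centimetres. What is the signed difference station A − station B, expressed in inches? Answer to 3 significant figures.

-0.0111 in

station B: 0.46 cm = 0.181102 in.
Difference: 0.170000 − 0.181102 = -0.0111 in.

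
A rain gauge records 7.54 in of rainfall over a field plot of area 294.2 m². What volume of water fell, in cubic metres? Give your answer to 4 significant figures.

56.34 cubic metres

Depth: 7.54 in × 25.4 = 191.516 mm.
1 mm over 1 m² is 1 L, so volume = 191.516 × 294.2 = 56344.007 L = 56.34 m³.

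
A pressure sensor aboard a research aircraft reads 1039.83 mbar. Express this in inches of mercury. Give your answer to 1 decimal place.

1 mb = 0.02953 inHg, so 1039.83 × 0.02953 = 30.7 inHg.

30.7 inHg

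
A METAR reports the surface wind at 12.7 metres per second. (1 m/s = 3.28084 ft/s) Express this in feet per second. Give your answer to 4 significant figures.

41.67 ft/s

1 m/s = 3.28084 ft/s, so 12.7 × 3.28084 = 41.67 ft/s.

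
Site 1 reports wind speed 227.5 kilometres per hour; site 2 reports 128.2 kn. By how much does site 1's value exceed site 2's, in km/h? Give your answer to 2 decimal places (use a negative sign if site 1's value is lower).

-9.93 km/h

site 2: 128.2 kt = 237.4264 km/h.
Difference: 227.5000 − 237.4264 = -9.93 km/h.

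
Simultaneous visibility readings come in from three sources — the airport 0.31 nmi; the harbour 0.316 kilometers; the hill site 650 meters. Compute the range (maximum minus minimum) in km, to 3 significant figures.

0.334 km

the airport: 0.31 nmi = 0.57412 km.
the hill site: 650 m = 0.65000 km.
Spread: 0.65000 − 0.31600 = 0.334 km.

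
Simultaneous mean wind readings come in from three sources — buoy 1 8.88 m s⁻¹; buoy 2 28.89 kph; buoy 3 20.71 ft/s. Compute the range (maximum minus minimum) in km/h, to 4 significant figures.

9.243 km/h

buoy 1: 8.88 m/s = 31.96800 km/h.
buoy 3: 20.71 ft/s = 22.72467 km/h.
Spread: 31.96800 − 22.72467 = 9.243 km/h.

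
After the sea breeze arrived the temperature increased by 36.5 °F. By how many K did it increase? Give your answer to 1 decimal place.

A change of 1 °C equals a change of 1.8 °F: ΔK = 36.5 × 0.5556 = 20.3 K.

20.3 K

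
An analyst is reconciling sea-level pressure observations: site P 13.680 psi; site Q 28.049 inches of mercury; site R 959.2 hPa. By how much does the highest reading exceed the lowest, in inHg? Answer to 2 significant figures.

0.47 inHg

site P: 13.680 psi = 27.8528 inHg.
site R: 959.2 hPa = 28.3252 inHg.
Spread: 28.3252 − 27.8528 = 0.47 inHg.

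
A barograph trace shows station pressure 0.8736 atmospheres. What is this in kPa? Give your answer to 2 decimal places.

88.52 kPa

1 atm = 101.325 kPa, so 0.8736 × 101.325 = 88.52 kPa.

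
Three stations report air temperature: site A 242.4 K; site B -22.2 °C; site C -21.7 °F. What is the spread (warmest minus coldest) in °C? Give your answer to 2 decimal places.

site A: 242.4 K = -30.750 °C.
site C: -21.7 °F = -29.833 °C.
Spread: (-22.200) − (-30.750) = 8.550 °C.

8.55 °C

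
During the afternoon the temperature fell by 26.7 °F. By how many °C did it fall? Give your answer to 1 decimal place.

A change of 1 °C equals a change of 1.8 °F: Δ°C = 26.7 × 0.5556 = 14.8 °C.

14.8 °C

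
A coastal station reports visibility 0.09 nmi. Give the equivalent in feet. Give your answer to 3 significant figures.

547 ft

1 nmi = 6076.12 ft, so 0.09 × 6076.12 = 547 ft.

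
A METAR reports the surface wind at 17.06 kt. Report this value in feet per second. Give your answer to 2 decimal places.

1 kt = 1.68781 ft/s, so 17.06 × 1.68781 = 28.79 ft/s.

28.79 ft/s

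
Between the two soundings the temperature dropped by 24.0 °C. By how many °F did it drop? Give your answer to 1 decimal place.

43.2 °F

For a temperature change the 32° offset cancels: Δ°F = 24.0 × 1.8 = 43.2 °F.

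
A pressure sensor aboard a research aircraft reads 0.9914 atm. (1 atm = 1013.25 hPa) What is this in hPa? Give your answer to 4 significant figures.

1005 hPa

1 atm = 1013.25 hPa, so 0.9914 × 1013.25 = 1005 hPa.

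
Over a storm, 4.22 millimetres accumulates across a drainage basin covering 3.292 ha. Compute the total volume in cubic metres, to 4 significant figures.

Area: 3.292 ha = 32920 m².
1 mm over 1 m² is 1 L, so volume = 4.22 × 32920 = 138922.4 L = 138.9 m³.

138.9 cubic metres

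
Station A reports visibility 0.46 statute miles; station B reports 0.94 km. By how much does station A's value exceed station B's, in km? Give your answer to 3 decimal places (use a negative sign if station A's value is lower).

-0.200 km

station A: 0.46 SM = 0.74030 km.
Difference: 0.74030 − 0.94000 = -0.200 km.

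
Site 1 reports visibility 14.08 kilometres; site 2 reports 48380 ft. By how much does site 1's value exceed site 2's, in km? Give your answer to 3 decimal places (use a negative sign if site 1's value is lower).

-0.666 km

site 2: 48380 ft = 14.74622 km.
Difference: 14.08000 − 14.74622 = -0.666 km.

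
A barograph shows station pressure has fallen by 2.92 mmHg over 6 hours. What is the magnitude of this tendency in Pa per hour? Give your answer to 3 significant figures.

2.92 mmHg / 6 h × 133.322 Pa/mmHg = 64.9 Pa/h.

64.9 Pa per hour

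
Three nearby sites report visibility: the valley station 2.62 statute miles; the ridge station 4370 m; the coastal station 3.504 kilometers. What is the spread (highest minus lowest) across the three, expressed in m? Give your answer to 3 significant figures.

866 m

the valley station: 2.62 SM = 4216.48 m.
the coastal station: 3.504 km = 3504.00 m.
Spread: 4370.00 − 3504.00 = 866 m.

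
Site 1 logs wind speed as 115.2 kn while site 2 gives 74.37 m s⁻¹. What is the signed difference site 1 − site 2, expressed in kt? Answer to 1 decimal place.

-29.4 kt

site 2: 74.37 m/s = 144.564 kt.
Difference: 115.200 − 144.564 = -29.4 kt.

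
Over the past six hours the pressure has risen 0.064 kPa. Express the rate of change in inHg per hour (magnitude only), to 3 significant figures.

0.064 kPa / 6 h × 0.2953 inHg/kPa = 0.00315 inHg/h.

0.00315 inHg per hour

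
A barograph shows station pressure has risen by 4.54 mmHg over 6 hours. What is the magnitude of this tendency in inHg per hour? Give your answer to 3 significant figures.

0.0298 inHg per hour

4.54 mmHg / 6 h × 0.0393701 inHg/mmHg = 0.0298 inHg/h.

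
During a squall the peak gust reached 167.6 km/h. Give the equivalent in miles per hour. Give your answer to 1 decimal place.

1 km/h = 0.621371 mph, so 167.6 × 0.621371 = 104.1 mph.

104.1 mph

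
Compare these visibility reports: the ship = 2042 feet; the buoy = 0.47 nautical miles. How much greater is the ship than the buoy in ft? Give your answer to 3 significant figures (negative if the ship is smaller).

the buoy: 0.47 nmi = 2855.77 ft.
Difference: 2042.00 − 2855.77 = -814 ft.

-814 ft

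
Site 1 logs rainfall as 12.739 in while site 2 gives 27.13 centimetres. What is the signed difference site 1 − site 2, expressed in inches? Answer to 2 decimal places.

2.06 in

site 2: 27.13 cm = 10.6811 in.
Difference: 12.7390 − 10.6811 = 2.06 in.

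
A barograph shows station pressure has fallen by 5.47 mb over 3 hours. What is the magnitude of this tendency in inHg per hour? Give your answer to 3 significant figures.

5.47 mb / 3 h × 0.02953 inHg/mb = 0.0538 inHg/h.

0.0538 inHg per hour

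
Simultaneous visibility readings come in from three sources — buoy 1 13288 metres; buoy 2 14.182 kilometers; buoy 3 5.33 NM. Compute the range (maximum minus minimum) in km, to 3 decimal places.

4.311 km

buoy 1: 13288 m = 13.28800 km.
buoy 3: 5.33 nmi = 9.87116 km.
Spread: 14.18200 − 9.87116 = 4.311 km.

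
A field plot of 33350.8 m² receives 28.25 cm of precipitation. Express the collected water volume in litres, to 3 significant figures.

9420000 litres

Depth: 28.25 cm × 10 = 282.5 mm.
1 mm over 1 m² is 1 L, so volume = 282.5 × 33350.8 = 9421601 L ≈ 9420000 L.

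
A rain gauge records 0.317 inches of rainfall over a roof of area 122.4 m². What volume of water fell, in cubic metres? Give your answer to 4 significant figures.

Depth: 0.317 in × 25.4 = 8.0518 mm.
1 mm over 1 m² is 1 L, so volume = 8.0518 × 122.4 = 985.54032 L = 0.9855 m³.

0.9855 cubic metres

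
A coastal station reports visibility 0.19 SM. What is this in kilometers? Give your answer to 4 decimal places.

0.3058 km

1 SM = 1.60934 km, so 0.19 × 1.60934 = 0.3058 km.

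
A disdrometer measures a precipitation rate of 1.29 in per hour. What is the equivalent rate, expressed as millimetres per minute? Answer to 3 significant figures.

0.546 mm/minute

1.29 in/hour × 25.4 mm/in × 0.0166667 hour/minute = 0.546 mm/minute.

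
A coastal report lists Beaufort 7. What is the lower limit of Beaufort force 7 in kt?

Beaufort 7 (near gale) spans 28–33 knots.

28 kt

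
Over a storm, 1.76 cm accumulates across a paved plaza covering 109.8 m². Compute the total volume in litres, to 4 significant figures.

1932 litres

Depth: 1.76 cm × 10 = 17.6 mm.
1 mm over 1 m² is 1 L, so volume = 17.6 × 109.8 = 1932.48 L ≈ 1932 L.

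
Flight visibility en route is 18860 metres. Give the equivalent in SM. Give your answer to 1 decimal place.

1 m = 0.000621371 SM, so 18860 × 0.000621371 = 11.7 SM.

11.7 SM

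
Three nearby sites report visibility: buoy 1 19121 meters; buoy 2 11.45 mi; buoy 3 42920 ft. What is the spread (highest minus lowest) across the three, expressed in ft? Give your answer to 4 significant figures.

19810 ft

buoy 1: 19121 m = 62732.94 ft.
buoy 2: 11.45 SM = 60456.00 ft.
Spread: 62732.94 − 42920.00 = 19810 ft.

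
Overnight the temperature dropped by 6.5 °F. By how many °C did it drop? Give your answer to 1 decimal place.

3.6 °C

A change of 1 °C equals a change of 1.8 °F: Δ°C = 6.5 × 0.5556 = 3.6 °C.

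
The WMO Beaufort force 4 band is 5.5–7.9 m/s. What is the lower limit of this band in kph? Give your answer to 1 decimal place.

19.8 km/h

5.5–7.9 m/s × 3.6 = 19.8–28.4 km/h.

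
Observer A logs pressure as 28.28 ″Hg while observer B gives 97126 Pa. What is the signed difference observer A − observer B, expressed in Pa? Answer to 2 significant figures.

-1400 Pa

observer A: 28.28 inHg = 95767.08 Pa.
Difference: 95767.08 − 97126.00 = -1400 Pa.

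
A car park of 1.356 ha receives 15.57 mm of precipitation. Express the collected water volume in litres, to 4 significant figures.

211100 litres

Area: 1.356 ha = 13560 m².
1 mm over 1 m² is 1 L, so volume = 15.57 × 13560 = 211129.2 L ≈ 211100 L.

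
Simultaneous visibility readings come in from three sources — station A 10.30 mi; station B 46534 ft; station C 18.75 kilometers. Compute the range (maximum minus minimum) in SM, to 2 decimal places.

station B: 46534 ft = 8.8133 SM.
station C: 18.75 km = 11.6507 SM.
Spread: 11.6507 − 8.8133 = 2.84 SM.

2.84 SM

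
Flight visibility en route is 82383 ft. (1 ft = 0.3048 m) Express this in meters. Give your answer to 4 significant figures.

1 ft = 0.3048 m, so 82383 × 0.3048 = 25110 m.

25110 m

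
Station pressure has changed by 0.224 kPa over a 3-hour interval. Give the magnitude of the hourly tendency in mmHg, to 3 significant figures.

0.560 mmHg per hour

0.224 kPa / 3 h × 7.50062 mmHg/kPa = 0.560 mmHg/h.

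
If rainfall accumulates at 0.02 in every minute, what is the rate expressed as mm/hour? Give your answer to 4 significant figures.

0.02 in/minute × 25.4 mm/in × 60 minute/hour = 30.48 mm/hour.

30.48 mm/hour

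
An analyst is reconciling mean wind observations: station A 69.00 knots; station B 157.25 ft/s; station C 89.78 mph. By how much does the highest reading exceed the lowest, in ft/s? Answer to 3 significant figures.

40.8 ft/s

station A: 69.00 kt = 116.459 ft/s.
station C: 89.78 mph = 131.677 ft/s.
Spread: 157.250 − 116.459 = 40.8 ft/s.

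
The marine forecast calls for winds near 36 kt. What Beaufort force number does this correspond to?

Beaufort force 8

36 kt lies in the Beaufort 8 band (gale, 34–40 kt).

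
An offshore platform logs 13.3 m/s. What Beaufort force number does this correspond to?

Beaufort force 6

13.3 m/s lies in the Beaufort 6 band (strong breeze, 10.8–13.8 m/s).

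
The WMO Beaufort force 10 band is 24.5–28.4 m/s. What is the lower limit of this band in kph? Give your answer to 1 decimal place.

24.5–28.4 m/s × 3.6 = 88.2–102.2 km/h.

88.2 km/h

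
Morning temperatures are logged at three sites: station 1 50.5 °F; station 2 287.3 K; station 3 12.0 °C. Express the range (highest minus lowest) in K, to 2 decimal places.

station 1: 50.5 °F = 10.278 °C.
station 2: 287.3 K = 14.150 °C.
Spread: 14.150 − 10.278 = 3.872 °C.

3.87 K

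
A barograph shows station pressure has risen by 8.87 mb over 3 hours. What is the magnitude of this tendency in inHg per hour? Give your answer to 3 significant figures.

0.0873 inHg per hour

8.87 mb / 3 h × 0.02953 inHg/mb = 0.0873 inHg/h.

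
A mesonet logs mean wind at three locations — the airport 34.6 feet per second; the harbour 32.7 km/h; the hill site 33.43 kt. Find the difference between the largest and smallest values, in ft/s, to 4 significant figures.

26.62 ft/s

the harbour: 32.7 km/h = 29.8010 ft/s.
the hill site: 33.43 kt = 56.4235 ft/s.
Spread: 56.4235 − 29.8010 = 26.62 ft/s.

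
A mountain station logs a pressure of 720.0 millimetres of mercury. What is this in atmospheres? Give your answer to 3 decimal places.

0.947 atm

1 mmHg = 0.00131579 atm, so 720.0 × 0.00131579 = 0.947 atm.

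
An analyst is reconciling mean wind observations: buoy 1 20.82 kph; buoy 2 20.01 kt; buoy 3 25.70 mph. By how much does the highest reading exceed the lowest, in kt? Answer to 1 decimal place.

buoy 1: 20.82 km/h = 11.242 kt.
buoy 3: 25.70 mph = 22.333 kt.
Spread: 22.333 − 11.242 = 11.1 kt.

11.1 kt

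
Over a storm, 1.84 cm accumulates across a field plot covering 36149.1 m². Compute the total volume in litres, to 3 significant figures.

665000 litres

Depth: 1.84 cm × 10 = 18.4 mm.
1 mm over 1 m² is 1 L, so volume = 18.4 × 36149.1 = 665143.44 L ≈ 665000 L.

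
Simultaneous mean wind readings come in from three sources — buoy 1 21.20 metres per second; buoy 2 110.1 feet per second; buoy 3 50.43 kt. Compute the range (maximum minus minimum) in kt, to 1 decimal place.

buoy 1: 21.20 m/s = 41.210 kt.
buoy 2: 110.1 ft/s = 65.232 kt.
Spread: 65.232 − 41.210 = 24.0 kt.

24.0 kt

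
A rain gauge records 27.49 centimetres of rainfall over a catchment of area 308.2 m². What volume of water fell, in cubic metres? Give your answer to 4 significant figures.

Depth: 27.49 cm × 10 = 274.9 mm.
1 mm over 1 m² is 1 L, so volume = 274.9 × 308.2 = 84724.18 L = 84.72 m³.

84.72 cubic metres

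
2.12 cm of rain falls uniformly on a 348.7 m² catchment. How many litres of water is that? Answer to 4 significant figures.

7392 litres

Depth: 2.12 cm × 10 = 21.2 mm.
1 mm over 1 m² is 1 L, so volume = 21.2 × 348.7 = 7392.44 L ≈ 7392 L.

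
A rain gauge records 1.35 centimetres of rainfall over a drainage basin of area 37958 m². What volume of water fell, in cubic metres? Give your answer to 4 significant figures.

Depth: 1.35 cm × 10 = 13.5 mm.
1 mm over 1 m² is 1 L, so volume = 13.5 × 37958 = 512433 L = 512.4 m³.

512.4 cubic metres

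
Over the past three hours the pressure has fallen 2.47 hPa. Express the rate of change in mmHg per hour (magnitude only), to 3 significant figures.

2.47 hPa / 3 h × 0.750062 mmHg/hPa = 0.618 mmHg/h.

0.618 mmHg per hour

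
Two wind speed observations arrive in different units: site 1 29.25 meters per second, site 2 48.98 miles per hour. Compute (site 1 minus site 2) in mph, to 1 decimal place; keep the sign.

site 1: 29.25 m/s = 65.4304 mph.
Difference: 65.4304 − 48.9800 = 16.5 mph.

16.5 mph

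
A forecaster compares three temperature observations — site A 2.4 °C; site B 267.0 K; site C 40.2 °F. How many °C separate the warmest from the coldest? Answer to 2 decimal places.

10.71 °C

site B: 267.0 K = -6.150 °C.
site C: 40.2 °F = 4.556 °C.
Spread: 4.556 − (-6.150) = 10.706 °C.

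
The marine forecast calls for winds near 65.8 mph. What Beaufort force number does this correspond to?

65.8 mph = 29.4 m/s, which is Beaufort 11 (violent storm, 28.5–32.6 m/s).

Beaufort force 11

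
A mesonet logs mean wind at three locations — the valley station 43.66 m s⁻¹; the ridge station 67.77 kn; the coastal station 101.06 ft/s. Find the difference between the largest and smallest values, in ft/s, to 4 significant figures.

42.18 ft/s

the valley station: 43.66 m/s = 143.2415 ft/s.
the ridge station: 67.77 kt = 114.3829 ft/s.
Spread: 143.2415 − 101.0600 = 42.18 ft/s.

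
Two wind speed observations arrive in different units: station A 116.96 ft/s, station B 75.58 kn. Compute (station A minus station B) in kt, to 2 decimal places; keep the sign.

station A: 116.96 ft/s = 69.2969 kt.
Difference: 69.2969 − 75.5800 = -6.28 kt.

-6.28 kt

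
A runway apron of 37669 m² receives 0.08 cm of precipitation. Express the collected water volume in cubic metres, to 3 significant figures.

30.1 cubic metres

Depth: 0.08 cm × 10 = 0.8 mm.
1 mm over 1 m² is 1 L, so volume = 0.8 × 37669 = 30135.2 L = 30.1 m³.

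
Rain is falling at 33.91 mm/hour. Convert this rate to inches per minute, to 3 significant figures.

0.0223 in/minute

33.91 mm/hour × 0.0393701 in/mm × 0.0166667 hour/minute = 0.0223 in/minute.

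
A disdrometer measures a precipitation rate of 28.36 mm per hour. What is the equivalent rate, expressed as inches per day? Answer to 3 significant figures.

26.8 in/day

28.36 mm/hour × 0.0393701 in/mm × 24 hour/day = 26.8 in/day.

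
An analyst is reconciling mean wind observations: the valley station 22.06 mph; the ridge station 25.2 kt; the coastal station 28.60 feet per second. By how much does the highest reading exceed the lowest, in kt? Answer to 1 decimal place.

the valley station: 22.06 mph = 19.170 kt.
the coastal station: 28.60 ft/s = 16.945 kt.
Spread: 25.200 − 16.945 = 8.3 kt.

8.3 kt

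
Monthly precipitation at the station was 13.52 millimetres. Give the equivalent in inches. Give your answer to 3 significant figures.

1 mm = 0.0393701 in, so 13.52 × 0.0393701 = 0.532 in.

0.532 in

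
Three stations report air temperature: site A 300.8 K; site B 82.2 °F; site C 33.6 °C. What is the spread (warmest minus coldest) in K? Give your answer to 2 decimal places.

site A: 300.8 K = 27.650 °C.
site B: 82.2 °F = 27.889 °C.
Spread: 33.600 − 27.650 = 5.950 °C.

5.95 K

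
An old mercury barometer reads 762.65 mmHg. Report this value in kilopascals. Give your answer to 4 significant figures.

1 mmHg = 0.133322 kPa, so 762.65 × 0.133322 = 101.7 kPa.

101.7 kPa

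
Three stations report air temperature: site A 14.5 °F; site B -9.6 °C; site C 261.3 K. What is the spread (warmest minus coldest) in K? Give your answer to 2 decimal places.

site A: 14.5 °F = -9.722 °C.
site C: 261.3 K = -11.850 °C.
Spread: (-9.600) − (-11.850) = 2.250 °C.

2.25 K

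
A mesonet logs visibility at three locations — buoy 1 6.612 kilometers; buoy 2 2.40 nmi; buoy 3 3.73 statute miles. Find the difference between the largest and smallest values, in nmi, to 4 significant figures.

buoy 1: 6.612 km = 3.57019 nmi.
buoy 3: 3.73 SM = 3.24128 nmi.
Spread: 3.57019 − 2.40000 = 1.170 nmi.

1.170 nmi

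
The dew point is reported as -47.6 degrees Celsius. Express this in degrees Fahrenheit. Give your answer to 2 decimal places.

°F = °C × 9/5 + 32 = -47.6 × 1.8 + 32 = -53.68 °F.

-53.68 °F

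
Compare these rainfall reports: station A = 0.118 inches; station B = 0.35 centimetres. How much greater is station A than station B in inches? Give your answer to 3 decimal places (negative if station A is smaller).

station B: 0.35 cm = 0.13780 in.
Difference: 0.11800 − 0.13780 = -0.020 in.

-0.020 in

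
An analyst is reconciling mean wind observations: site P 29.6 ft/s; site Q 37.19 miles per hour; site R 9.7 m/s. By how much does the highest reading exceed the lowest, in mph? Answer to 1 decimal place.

17.0 mph

site P: 29.6 ft/s = 20.182 mph.
site R: 9.7 m/s = 21.698 mph.
Spread: 37.190 − 20.182 = 17.0 mph.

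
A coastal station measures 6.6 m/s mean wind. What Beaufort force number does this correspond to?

6.6 m/s lies in the Beaufort 4 band (moderate breeze, 5.5–7.9 m/s).

Beaufort force 4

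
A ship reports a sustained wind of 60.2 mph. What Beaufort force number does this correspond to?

60.2 mph = 26.9 m/s, which is Beaufort 10 (storm, 24.5–28.4 m/s).

Beaufort force 10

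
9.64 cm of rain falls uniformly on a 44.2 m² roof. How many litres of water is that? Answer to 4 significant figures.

Depth: 9.64 cm × 10 = 96.4 mm.
1 mm over 1 m² is 1 L, so volume = 96.4 × 44.2 = 4260.88 L ≈ 4261 L.

4261 litres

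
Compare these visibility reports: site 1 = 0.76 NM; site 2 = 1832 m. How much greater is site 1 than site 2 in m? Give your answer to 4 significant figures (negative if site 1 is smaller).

-424.5 m

site 1: 0.76 nmi = 1407.520 m.
Difference: 1407.520 − 1832.000 = -424.5 m.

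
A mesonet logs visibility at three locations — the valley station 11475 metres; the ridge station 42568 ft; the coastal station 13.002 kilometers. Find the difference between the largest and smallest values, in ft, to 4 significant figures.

the valley station: 11475 m = 37647.64 ft.
the coastal station: 13.002 km = 42657.48 ft.
Spread: 42657.48 − 37647.64 = 5010 ft.

5010 ft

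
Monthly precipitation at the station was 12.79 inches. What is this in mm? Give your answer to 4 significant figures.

324.9 mm

1 in = 25.4 mm, so 12.79 × 25.4 = 324.9 mm.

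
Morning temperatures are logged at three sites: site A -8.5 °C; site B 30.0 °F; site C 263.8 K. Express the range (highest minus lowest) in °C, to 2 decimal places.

site B: 30.0 °F = -1.111 °C.
site C: 263.8 K = -9.350 °C.
Spread: (-1.111) − (-9.350) = 8.239 °C.

8.24 °C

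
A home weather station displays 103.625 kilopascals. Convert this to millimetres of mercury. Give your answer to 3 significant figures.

1 kPa = 7.50062 mmHg, so 103.625 × 7.50062 = 777 mmHg.

777 mmHg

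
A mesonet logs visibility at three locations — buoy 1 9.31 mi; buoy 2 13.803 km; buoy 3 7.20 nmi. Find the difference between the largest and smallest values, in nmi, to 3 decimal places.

0.890 nmi

buoy 1: 9.31 SM = 8.09017 nmi.
buoy 2: 13.803 km = 7.45302 nmi.
Spread: 8.09017 − 7.20000 = 0.890 nmi.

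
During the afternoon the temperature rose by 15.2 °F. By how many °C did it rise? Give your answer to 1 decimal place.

A change of 1 °C equals a change of 1.8 °F: Δ°C = 15.2 × 0.5556 = 8.4 °C.

8.4 °C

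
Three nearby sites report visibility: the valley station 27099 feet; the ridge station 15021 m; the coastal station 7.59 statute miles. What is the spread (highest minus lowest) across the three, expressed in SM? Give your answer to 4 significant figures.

4.201 SM

the valley station: 27099 ft = 5.13239 SM.
the ridge station: 15021 m = 9.33362 SM.
Spread: 9.33362 − 5.13239 = 4.201 SM.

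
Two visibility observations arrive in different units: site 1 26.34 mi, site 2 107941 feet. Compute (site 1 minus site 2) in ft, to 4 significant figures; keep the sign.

31130 ft

site 1: 26.34 SM = 139075.20 ft.
Difference: 139075.20 − 107941.00 = 31130 ft.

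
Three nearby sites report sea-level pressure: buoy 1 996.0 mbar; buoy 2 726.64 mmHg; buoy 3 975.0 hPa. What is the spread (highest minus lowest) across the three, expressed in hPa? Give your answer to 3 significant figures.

buoy 1: 996.0 mb = 996.000 hPa.
buoy 2: 726.64 mmHg = 968.774 hPa.
Spread: 996.000 − 968.774 = 27.2 hPa.

27.2 hPa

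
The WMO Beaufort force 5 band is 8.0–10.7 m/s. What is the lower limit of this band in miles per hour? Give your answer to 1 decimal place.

8.0–10.7 m/s × 2.237 = 17.9–23.9 mph.

17.9 mph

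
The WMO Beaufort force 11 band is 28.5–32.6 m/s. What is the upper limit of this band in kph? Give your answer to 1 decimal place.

28.5–32.6 m/s × 3.6 = 102.6–117.4 km/h.

117.4 km/h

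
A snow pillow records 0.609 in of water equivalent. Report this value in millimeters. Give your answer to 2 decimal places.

15.47 mm

1 in = 25.4 mm, so 0.609 × 25.4 = 15.47 mm.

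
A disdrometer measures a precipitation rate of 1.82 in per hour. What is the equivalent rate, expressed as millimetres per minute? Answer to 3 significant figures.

1.82 in/hour × 25.4 mm/in × 0.0166667 hour/minute = 0.770 mm/minute.

0.770 mm/minute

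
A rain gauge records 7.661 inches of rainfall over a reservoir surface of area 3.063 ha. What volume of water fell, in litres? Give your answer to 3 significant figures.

Depth: 7.661 in × 25.4 = 194.5894 mm.
Area: 3.063 ha = 30630 m².
1 mm over 1 m² is 1 L, so volume = 194.5894 × 30630 = 5960273.3 L ≈ 5960000 L.

5960000 litres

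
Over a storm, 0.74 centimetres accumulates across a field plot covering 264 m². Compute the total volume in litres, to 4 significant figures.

Depth: 0.74 cm × 10 = 7.4 mm.
1 mm over 1 m² is 1 L, so volume = 7.4 × 264 = 1953.6 L ≈ 1954 L.

1954 litres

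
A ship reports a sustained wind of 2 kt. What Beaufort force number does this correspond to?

Beaufort force 1

2 kt lies in the Beaufort 1 band (light air, 1–3 kt).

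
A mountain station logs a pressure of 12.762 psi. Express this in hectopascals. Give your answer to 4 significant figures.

879.9 hPa

1 psi = 68.9476 hPa, so 12.762 × 68.9476 = 879.9 hPa.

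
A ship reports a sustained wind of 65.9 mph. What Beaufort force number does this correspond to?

Beaufort force 11

65.9 mph = 29.5 m/s, which is Beaufort 11 (violent storm, 28.5–32.6 m/s).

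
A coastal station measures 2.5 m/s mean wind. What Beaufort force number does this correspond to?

Beaufort force 2

2.5 m/s lies in the Beaufort 2 band (light breeze, 1.6–3.3 m/s).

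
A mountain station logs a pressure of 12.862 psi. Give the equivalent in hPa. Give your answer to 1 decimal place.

886.8 hPa

1 psi = 68.9476 hPa, so 12.862 × 68.9476 = 886.8 hPa.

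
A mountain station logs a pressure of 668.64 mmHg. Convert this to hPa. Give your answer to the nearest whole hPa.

1 mmHg = 1.33322 hPa, so 668.64 × 1.33322 = 891 hPa.

891 hPa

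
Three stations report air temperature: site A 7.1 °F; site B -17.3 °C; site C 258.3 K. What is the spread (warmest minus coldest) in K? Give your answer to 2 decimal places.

3.47 K

site A: 7.1 °F = -13.833 °C.
site C: 258.3 K = -14.850 °C.
Spread: (-13.833) − (-17.300) = 3.467 °C.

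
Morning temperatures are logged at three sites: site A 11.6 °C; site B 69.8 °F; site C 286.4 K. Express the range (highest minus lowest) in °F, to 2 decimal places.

site B: 69.8 °F = 21.000 °C.
site C: 286.4 K = 13.250 °C.
Spread: 21.000 − 11.600 = 9.400 °C = 16.92 °F.

16.92 °F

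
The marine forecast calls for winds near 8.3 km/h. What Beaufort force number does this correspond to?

8.3 km/h = 2.3 m/s, which is Beaufort 2 (light breeze, 1.6–3.3 m/s).

Beaufort force 2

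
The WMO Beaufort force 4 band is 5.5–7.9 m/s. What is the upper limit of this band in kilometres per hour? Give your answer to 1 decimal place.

28.4 km/h

5.5–7.9 m/s × 3.6 = 19.8–28.4 km/h.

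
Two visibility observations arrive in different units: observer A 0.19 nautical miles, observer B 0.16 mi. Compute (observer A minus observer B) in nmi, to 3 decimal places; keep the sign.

0.051 nmi

observer B: 0.16 SM = 0.13904 nmi.
Difference: 0.19000 − 0.13904 = 0.051 nmi.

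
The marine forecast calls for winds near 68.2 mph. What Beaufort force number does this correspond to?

Beaufort force 11

68.2 mph = 30.5 m/s, which is Beaufort 11 (violent storm, 28.5–32.6 m/s).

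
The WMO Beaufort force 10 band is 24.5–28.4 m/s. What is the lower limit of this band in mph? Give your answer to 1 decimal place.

54.8 mph

24.5–28.4 m/s × 2.237 = 54.8–63.5 mph.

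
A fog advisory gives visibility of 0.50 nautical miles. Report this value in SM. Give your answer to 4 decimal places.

1 nmi = 1.15078 SM, so 0.50 × 1.15078 = 0.5754 SM.

0.5754 SM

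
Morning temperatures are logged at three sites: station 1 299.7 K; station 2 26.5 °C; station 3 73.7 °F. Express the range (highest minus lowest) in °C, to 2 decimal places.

station 1: 299.7 K = 26.550 °C.
station 3: 73.7 °F = 23.167 °C.
Spread: 26.550 − 23.167 = 3.383 °C.

3.38 °C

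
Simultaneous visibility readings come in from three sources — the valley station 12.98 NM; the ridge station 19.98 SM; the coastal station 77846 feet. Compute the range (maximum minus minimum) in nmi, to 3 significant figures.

4.55 nmi

the ridge station: 19.98 SM = 17.3621 nmi.
the coastal station: 77846 ft = 12.8118 nmi.
Spread: 17.3621 − 12.8118 = 4.55 nmi.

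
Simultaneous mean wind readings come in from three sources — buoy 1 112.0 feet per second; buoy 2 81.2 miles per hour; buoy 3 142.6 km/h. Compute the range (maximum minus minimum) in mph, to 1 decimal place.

12.2 mph

buoy 1: 112.0 ft/s = 76.364 mph.
buoy 3: 142.6 km/h = 88.608 mph.
Spread: 88.608 − 76.364 = 12.2 mph.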